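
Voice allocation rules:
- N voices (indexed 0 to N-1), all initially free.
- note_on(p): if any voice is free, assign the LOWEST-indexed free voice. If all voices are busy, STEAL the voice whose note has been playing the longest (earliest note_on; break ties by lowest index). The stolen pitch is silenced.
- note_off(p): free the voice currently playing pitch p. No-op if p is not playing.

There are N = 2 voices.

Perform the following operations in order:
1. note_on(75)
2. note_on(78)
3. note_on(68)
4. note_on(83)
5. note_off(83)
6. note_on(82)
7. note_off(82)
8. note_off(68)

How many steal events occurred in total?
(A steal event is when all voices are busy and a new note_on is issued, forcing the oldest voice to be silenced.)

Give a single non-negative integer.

Op 1: note_on(75): voice 0 is free -> assigned | voices=[75 -]
Op 2: note_on(78): voice 1 is free -> assigned | voices=[75 78]
Op 3: note_on(68): all voices busy, STEAL voice 0 (pitch 75, oldest) -> assign | voices=[68 78]
Op 4: note_on(83): all voices busy, STEAL voice 1 (pitch 78, oldest) -> assign | voices=[68 83]
Op 5: note_off(83): free voice 1 | voices=[68 -]
Op 6: note_on(82): voice 1 is free -> assigned | voices=[68 82]
Op 7: note_off(82): free voice 1 | voices=[68 -]
Op 8: note_off(68): free voice 0 | voices=[- -]

Answer: 2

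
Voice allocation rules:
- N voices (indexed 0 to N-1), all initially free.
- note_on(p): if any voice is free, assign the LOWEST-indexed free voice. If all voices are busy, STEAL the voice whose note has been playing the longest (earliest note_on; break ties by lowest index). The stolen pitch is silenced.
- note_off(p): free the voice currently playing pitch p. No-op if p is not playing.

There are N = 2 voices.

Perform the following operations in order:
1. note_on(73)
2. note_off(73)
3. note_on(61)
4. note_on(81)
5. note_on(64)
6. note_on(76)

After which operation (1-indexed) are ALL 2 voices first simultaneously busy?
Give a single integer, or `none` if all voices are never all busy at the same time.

Op 1: note_on(73): voice 0 is free -> assigned | voices=[73 -]
Op 2: note_off(73): free voice 0 | voices=[- -]
Op 3: note_on(61): voice 0 is free -> assigned | voices=[61 -]
Op 4: note_on(81): voice 1 is free -> assigned | voices=[61 81]
Op 5: note_on(64): all voices busy, STEAL voice 0 (pitch 61, oldest) -> assign | voices=[64 81]
Op 6: note_on(76): all voices busy, STEAL voice 1 (pitch 81, oldest) -> assign | voices=[64 76]

Answer: 4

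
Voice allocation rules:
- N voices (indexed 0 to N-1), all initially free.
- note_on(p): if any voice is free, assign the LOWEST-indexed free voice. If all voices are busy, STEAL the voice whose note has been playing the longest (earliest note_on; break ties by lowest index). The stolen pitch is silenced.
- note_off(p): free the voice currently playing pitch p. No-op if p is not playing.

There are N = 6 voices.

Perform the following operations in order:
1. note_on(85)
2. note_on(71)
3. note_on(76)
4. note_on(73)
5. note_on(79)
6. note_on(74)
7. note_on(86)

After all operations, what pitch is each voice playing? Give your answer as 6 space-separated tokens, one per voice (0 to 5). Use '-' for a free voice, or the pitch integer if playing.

Op 1: note_on(85): voice 0 is free -> assigned | voices=[85 - - - - -]
Op 2: note_on(71): voice 1 is free -> assigned | voices=[85 71 - - - -]
Op 3: note_on(76): voice 2 is free -> assigned | voices=[85 71 76 - - -]
Op 4: note_on(73): voice 3 is free -> assigned | voices=[85 71 76 73 - -]
Op 5: note_on(79): voice 4 is free -> assigned | voices=[85 71 76 73 79 -]
Op 6: note_on(74): voice 5 is free -> assigned | voices=[85 71 76 73 79 74]
Op 7: note_on(86): all voices busy, STEAL voice 0 (pitch 85, oldest) -> assign | voices=[86 71 76 73 79 74]

Answer: 86 71 76 73 79 74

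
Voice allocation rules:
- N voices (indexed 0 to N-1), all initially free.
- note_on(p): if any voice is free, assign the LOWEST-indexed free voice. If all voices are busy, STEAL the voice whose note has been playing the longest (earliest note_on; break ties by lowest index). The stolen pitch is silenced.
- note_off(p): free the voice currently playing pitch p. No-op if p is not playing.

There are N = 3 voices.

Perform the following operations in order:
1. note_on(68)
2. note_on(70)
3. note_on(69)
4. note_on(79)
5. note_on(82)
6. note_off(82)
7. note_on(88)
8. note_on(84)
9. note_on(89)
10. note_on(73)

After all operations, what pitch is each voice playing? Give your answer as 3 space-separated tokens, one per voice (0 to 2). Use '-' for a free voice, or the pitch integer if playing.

Op 1: note_on(68): voice 0 is free -> assigned | voices=[68 - -]
Op 2: note_on(70): voice 1 is free -> assigned | voices=[68 70 -]
Op 3: note_on(69): voice 2 is free -> assigned | voices=[68 70 69]
Op 4: note_on(79): all voices busy, STEAL voice 0 (pitch 68, oldest) -> assign | voices=[79 70 69]
Op 5: note_on(82): all voices busy, STEAL voice 1 (pitch 70, oldest) -> assign | voices=[79 82 69]
Op 6: note_off(82): free voice 1 | voices=[79 - 69]
Op 7: note_on(88): voice 1 is free -> assigned | voices=[79 88 69]
Op 8: note_on(84): all voices busy, STEAL voice 2 (pitch 69, oldest) -> assign | voices=[79 88 84]
Op 9: note_on(89): all voices busy, STEAL voice 0 (pitch 79, oldest) -> assign | voices=[89 88 84]
Op 10: note_on(73): all voices busy, STEAL voice 1 (pitch 88, oldest) -> assign | voices=[89 73 84]

Answer: 89 73 84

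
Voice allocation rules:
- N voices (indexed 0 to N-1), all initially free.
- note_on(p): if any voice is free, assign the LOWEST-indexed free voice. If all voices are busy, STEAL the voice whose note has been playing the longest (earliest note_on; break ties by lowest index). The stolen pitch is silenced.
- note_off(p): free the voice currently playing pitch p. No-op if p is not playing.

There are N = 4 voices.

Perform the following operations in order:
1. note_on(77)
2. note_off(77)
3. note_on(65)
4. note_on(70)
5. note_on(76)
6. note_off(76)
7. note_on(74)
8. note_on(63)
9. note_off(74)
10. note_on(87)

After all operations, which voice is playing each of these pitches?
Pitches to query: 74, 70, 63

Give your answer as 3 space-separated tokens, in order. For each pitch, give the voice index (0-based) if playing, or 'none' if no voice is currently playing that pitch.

Op 1: note_on(77): voice 0 is free -> assigned | voices=[77 - - -]
Op 2: note_off(77): free voice 0 | voices=[- - - -]
Op 3: note_on(65): voice 0 is free -> assigned | voices=[65 - - -]
Op 4: note_on(70): voice 1 is free -> assigned | voices=[65 70 - -]
Op 5: note_on(76): voice 2 is free -> assigned | voices=[65 70 76 -]
Op 6: note_off(76): free voice 2 | voices=[65 70 - -]
Op 7: note_on(74): voice 2 is free -> assigned | voices=[65 70 74 -]
Op 8: note_on(63): voice 3 is free -> assigned | voices=[65 70 74 63]
Op 9: note_off(74): free voice 2 | voices=[65 70 - 63]
Op 10: note_on(87): voice 2 is free -> assigned | voices=[65 70 87 63]

Answer: none 1 3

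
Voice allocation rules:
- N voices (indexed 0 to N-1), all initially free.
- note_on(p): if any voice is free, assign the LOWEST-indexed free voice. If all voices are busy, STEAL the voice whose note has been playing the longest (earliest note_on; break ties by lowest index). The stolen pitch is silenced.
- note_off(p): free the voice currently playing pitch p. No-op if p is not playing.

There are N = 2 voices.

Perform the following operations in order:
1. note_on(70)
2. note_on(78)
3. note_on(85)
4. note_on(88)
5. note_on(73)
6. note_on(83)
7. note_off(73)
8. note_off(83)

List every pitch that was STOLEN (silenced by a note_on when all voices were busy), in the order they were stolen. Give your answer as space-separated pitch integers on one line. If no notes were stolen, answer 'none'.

Answer: 70 78 85 88

Derivation:
Op 1: note_on(70): voice 0 is free -> assigned | voices=[70 -]
Op 2: note_on(78): voice 1 is free -> assigned | voices=[70 78]
Op 3: note_on(85): all voices busy, STEAL voice 0 (pitch 70, oldest) -> assign | voices=[85 78]
Op 4: note_on(88): all voices busy, STEAL voice 1 (pitch 78, oldest) -> assign | voices=[85 88]
Op 5: note_on(73): all voices busy, STEAL voice 0 (pitch 85, oldest) -> assign | voices=[73 88]
Op 6: note_on(83): all voices busy, STEAL voice 1 (pitch 88, oldest) -> assign | voices=[73 83]
Op 7: note_off(73): free voice 0 | voices=[- 83]
Op 8: note_off(83): free voice 1 | voices=[- -]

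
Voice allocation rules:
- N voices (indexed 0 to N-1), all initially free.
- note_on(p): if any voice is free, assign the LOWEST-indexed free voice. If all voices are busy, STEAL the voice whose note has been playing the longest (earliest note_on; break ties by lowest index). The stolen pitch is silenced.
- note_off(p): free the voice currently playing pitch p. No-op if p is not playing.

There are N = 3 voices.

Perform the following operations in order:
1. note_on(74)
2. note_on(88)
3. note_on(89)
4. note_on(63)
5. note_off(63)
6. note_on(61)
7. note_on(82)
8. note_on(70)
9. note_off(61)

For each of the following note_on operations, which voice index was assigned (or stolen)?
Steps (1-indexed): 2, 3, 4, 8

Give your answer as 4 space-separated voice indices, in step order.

Answer: 1 2 0 2

Derivation:
Op 1: note_on(74): voice 0 is free -> assigned | voices=[74 - -]
Op 2: note_on(88): voice 1 is free -> assigned | voices=[74 88 -]
Op 3: note_on(89): voice 2 is free -> assigned | voices=[74 88 89]
Op 4: note_on(63): all voices busy, STEAL voice 0 (pitch 74, oldest) -> assign | voices=[63 88 89]
Op 5: note_off(63): free voice 0 | voices=[- 88 89]
Op 6: note_on(61): voice 0 is free -> assigned | voices=[61 88 89]
Op 7: note_on(82): all voices busy, STEAL voice 1 (pitch 88, oldest) -> assign | voices=[61 82 89]
Op 8: note_on(70): all voices busy, STEAL voice 2 (pitch 89, oldest) -> assign | voices=[61 82 70]
Op 9: note_off(61): free voice 0 | voices=[- 82 70]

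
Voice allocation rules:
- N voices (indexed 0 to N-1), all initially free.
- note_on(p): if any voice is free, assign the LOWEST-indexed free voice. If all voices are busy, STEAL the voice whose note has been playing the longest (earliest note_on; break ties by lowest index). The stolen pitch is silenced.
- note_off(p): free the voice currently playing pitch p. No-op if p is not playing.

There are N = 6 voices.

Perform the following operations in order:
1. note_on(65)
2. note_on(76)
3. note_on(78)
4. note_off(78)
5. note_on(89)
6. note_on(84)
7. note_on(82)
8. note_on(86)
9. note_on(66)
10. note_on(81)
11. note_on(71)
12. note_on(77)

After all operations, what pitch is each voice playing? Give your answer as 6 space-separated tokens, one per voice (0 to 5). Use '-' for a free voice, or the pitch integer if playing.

Op 1: note_on(65): voice 0 is free -> assigned | voices=[65 - - - - -]
Op 2: note_on(76): voice 1 is free -> assigned | voices=[65 76 - - - -]
Op 3: note_on(78): voice 2 is free -> assigned | voices=[65 76 78 - - -]
Op 4: note_off(78): free voice 2 | voices=[65 76 - - - -]
Op 5: note_on(89): voice 2 is free -> assigned | voices=[65 76 89 - - -]
Op 6: note_on(84): voice 3 is free -> assigned | voices=[65 76 89 84 - -]
Op 7: note_on(82): voice 4 is free -> assigned | voices=[65 76 89 84 82 -]
Op 8: note_on(86): voice 5 is free -> assigned | voices=[65 76 89 84 82 86]
Op 9: note_on(66): all voices busy, STEAL voice 0 (pitch 65, oldest) -> assign | voices=[66 76 89 84 82 86]
Op 10: note_on(81): all voices busy, STEAL voice 1 (pitch 76, oldest) -> assign | voices=[66 81 89 84 82 86]
Op 11: note_on(71): all voices busy, STEAL voice 2 (pitch 89, oldest) -> assign | voices=[66 81 71 84 82 86]
Op 12: note_on(77): all voices busy, STEAL voice 3 (pitch 84, oldest) -> assign | voices=[66 81 71 77 82 86]

Answer: 66 81 71 77 82 86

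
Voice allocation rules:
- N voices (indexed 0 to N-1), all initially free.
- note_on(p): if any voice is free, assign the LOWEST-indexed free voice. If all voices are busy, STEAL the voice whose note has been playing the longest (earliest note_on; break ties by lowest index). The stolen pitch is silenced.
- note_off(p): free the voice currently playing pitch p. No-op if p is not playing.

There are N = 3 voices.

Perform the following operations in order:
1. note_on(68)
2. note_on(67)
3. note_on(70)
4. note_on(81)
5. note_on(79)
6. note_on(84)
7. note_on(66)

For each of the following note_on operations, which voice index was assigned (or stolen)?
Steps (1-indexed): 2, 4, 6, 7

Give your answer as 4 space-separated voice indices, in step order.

Answer: 1 0 2 0

Derivation:
Op 1: note_on(68): voice 0 is free -> assigned | voices=[68 - -]
Op 2: note_on(67): voice 1 is free -> assigned | voices=[68 67 -]
Op 3: note_on(70): voice 2 is free -> assigned | voices=[68 67 70]
Op 4: note_on(81): all voices busy, STEAL voice 0 (pitch 68, oldest) -> assign | voices=[81 67 70]
Op 5: note_on(79): all voices busy, STEAL voice 1 (pitch 67, oldest) -> assign | voices=[81 79 70]
Op 6: note_on(84): all voices busy, STEAL voice 2 (pitch 70, oldest) -> assign | voices=[81 79 84]
Op 7: note_on(66): all voices busy, STEAL voice 0 (pitch 81, oldest) -> assign | voices=[66 79 84]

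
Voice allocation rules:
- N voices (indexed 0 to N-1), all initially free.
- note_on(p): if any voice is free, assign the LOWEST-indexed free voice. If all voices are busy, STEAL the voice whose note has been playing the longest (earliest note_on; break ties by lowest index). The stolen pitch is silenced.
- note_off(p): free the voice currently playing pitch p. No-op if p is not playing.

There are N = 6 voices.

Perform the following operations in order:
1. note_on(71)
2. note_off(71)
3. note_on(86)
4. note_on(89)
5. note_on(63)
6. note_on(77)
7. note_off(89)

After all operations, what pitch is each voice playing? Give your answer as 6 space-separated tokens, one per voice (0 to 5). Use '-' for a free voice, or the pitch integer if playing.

Op 1: note_on(71): voice 0 is free -> assigned | voices=[71 - - - - -]
Op 2: note_off(71): free voice 0 | voices=[- - - - - -]
Op 3: note_on(86): voice 0 is free -> assigned | voices=[86 - - - - -]
Op 4: note_on(89): voice 1 is free -> assigned | voices=[86 89 - - - -]
Op 5: note_on(63): voice 2 is free -> assigned | voices=[86 89 63 - - -]
Op 6: note_on(77): voice 3 is free -> assigned | voices=[86 89 63 77 - -]
Op 7: note_off(89): free voice 1 | voices=[86 - 63 77 - -]

Answer: 86 - 63 77 - -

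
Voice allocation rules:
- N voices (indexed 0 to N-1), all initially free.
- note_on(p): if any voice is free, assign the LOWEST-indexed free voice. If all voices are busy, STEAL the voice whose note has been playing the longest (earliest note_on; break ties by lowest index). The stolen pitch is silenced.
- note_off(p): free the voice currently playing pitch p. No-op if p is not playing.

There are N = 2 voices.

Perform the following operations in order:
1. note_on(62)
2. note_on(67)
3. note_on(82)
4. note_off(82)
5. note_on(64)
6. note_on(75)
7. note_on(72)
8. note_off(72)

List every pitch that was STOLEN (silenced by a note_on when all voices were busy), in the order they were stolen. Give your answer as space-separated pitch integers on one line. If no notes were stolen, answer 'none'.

Op 1: note_on(62): voice 0 is free -> assigned | voices=[62 -]
Op 2: note_on(67): voice 1 is free -> assigned | voices=[62 67]
Op 3: note_on(82): all voices busy, STEAL voice 0 (pitch 62, oldest) -> assign | voices=[82 67]
Op 4: note_off(82): free voice 0 | voices=[- 67]
Op 5: note_on(64): voice 0 is free -> assigned | voices=[64 67]
Op 6: note_on(75): all voices busy, STEAL voice 1 (pitch 67, oldest) -> assign | voices=[64 75]
Op 7: note_on(72): all voices busy, STEAL voice 0 (pitch 64, oldest) -> assign | voices=[72 75]
Op 8: note_off(72): free voice 0 | voices=[- 75]

Answer: 62 67 64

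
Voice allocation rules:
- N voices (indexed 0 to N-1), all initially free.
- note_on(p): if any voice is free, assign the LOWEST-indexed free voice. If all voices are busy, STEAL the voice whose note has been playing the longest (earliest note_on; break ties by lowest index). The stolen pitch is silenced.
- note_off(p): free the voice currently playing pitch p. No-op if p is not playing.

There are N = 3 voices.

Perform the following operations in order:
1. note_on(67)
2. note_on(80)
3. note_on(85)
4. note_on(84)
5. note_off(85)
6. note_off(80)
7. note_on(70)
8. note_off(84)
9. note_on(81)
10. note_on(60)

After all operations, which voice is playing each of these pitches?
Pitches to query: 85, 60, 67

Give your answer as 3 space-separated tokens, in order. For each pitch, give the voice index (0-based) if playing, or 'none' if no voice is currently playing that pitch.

Answer: none 2 none

Derivation:
Op 1: note_on(67): voice 0 is free -> assigned | voices=[67 - -]
Op 2: note_on(80): voice 1 is free -> assigned | voices=[67 80 -]
Op 3: note_on(85): voice 2 is free -> assigned | voices=[67 80 85]
Op 4: note_on(84): all voices busy, STEAL voice 0 (pitch 67, oldest) -> assign | voices=[84 80 85]
Op 5: note_off(85): free voice 2 | voices=[84 80 -]
Op 6: note_off(80): free voice 1 | voices=[84 - -]
Op 7: note_on(70): voice 1 is free -> assigned | voices=[84 70 -]
Op 8: note_off(84): free voice 0 | voices=[- 70 -]
Op 9: note_on(81): voice 0 is free -> assigned | voices=[81 70 -]
Op 10: note_on(60): voice 2 is free -> assigned | voices=[81 70 60]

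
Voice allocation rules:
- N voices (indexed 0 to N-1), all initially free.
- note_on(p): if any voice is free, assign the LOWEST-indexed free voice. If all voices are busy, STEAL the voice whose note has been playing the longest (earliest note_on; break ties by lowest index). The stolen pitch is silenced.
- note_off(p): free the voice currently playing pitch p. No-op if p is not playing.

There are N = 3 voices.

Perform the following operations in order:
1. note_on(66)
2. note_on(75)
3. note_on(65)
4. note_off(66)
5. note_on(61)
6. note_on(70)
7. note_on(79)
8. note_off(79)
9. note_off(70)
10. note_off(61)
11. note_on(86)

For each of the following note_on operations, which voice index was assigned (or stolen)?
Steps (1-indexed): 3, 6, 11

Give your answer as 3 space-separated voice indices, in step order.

Answer: 2 1 0

Derivation:
Op 1: note_on(66): voice 0 is free -> assigned | voices=[66 - -]
Op 2: note_on(75): voice 1 is free -> assigned | voices=[66 75 -]
Op 3: note_on(65): voice 2 is free -> assigned | voices=[66 75 65]
Op 4: note_off(66): free voice 0 | voices=[- 75 65]
Op 5: note_on(61): voice 0 is free -> assigned | voices=[61 75 65]
Op 6: note_on(70): all voices busy, STEAL voice 1 (pitch 75, oldest) -> assign | voices=[61 70 65]
Op 7: note_on(79): all voices busy, STEAL voice 2 (pitch 65, oldest) -> assign | voices=[61 70 79]
Op 8: note_off(79): free voice 2 | voices=[61 70 -]
Op 9: note_off(70): free voice 1 | voices=[61 - -]
Op 10: note_off(61): free voice 0 | voices=[- - -]
Op 11: note_on(86): voice 0 is free -> assigned | voices=[86 - -]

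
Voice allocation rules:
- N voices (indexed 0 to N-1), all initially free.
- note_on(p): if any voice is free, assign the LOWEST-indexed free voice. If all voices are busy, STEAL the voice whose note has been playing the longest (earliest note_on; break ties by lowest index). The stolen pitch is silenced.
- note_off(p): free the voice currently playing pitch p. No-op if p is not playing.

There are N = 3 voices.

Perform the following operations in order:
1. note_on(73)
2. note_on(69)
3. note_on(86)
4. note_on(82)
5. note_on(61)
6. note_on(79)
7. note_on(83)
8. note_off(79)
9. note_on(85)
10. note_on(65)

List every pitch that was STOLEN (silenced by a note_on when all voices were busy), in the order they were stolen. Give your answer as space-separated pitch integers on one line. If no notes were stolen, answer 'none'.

Answer: 73 69 86 82 61

Derivation:
Op 1: note_on(73): voice 0 is free -> assigned | voices=[73 - -]
Op 2: note_on(69): voice 1 is free -> assigned | voices=[73 69 -]
Op 3: note_on(86): voice 2 is free -> assigned | voices=[73 69 86]
Op 4: note_on(82): all voices busy, STEAL voice 0 (pitch 73, oldest) -> assign | voices=[82 69 86]
Op 5: note_on(61): all voices busy, STEAL voice 1 (pitch 69, oldest) -> assign | voices=[82 61 86]
Op 6: note_on(79): all voices busy, STEAL voice 2 (pitch 86, oldest) -> assign | voices=[82 61 79]
Op 7: note_on(83): all voices busy, STEAL voice 0 (pitch 82, oldest) -> assign | voices=[83 61 79]
Op 8: note_off(79): free voice 2 | voices=[83 61 -]
Op 9: note_on(85): voice 2 is free -> assigned | voices=[83 61 85]
Op 10: note_on(65): all voices busy, STEAL voice 1 (pitch 61, oldest) -> assign | voices=[83 65 85]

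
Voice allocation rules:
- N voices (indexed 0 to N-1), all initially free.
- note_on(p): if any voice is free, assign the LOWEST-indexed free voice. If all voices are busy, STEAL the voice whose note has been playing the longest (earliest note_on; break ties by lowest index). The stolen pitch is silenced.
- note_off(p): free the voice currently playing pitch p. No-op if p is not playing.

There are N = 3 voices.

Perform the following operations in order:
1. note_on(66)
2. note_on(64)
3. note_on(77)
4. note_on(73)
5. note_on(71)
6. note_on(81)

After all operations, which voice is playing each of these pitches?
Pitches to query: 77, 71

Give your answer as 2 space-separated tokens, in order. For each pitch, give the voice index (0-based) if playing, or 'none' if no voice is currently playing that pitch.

Op 1: note_on(66): voice 0 is free -> assigned | voices=[66 - -]
Op 2: note_on(64): voice 1 is free -> assigned | voices=[66 64 -]
Op 3: note_on(77): voice 2 is free -> assigned | voices=[66 64 77]
Op 4: note_on(73): all voices busy, STEAL voice 0 (pitch 66, oldest) -> assign | voices=[73 64 77]
Op 5: note_on(71): all voices busy, STEAL voice 1 (pitch 64, oldest) -> assign | voices=[73 71 77]
Op 6: note_on(81): all voices busy, STEAL voice 2 (pitch 77, oldest) -> assign | voices=[73 71 81]

Answer: none 1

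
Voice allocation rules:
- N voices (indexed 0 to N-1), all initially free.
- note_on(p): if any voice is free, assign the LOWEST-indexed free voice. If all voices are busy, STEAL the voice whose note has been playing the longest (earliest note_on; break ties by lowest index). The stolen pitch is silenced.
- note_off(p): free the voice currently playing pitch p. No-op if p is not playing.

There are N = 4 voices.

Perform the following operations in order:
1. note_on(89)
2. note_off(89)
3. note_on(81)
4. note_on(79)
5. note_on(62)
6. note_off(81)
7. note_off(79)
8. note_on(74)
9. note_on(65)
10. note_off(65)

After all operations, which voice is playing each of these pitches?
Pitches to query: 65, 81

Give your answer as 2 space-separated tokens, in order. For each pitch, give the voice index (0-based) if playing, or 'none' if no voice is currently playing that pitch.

Answer: none none

Derivation:
Op 1: note_on(89): voice 0 is free -> assigned | voices=[89 - - -]
Op 2: note_off(89): free voice 0 | voices=[- - - -]
Op 3: note_on(81): voice 0 is free -> assigned | voices=[81 - - -]
Op 4: note_on(79): voice 1 is free -> assigned | voices=[81 79 - -]
Op 5: note_on(62): voice 2 is free -> assigned | voices=[81 79 62 -]
Op 6: note_off(81): free voice 0 | voices=[- 79 62 -]
Op 7: note_off(79): free voice 1 | voices=[- - 62 -]
Op 8: note_on(74): voice 0 is free -> assigned | voices=[74 - 62 -]
Op 9: note_on(65): voice 1 is free -> assigned | voices=[74 65 62 -]
Op 10: note_off(65): free voice 1 | voices=[74 - 62 -]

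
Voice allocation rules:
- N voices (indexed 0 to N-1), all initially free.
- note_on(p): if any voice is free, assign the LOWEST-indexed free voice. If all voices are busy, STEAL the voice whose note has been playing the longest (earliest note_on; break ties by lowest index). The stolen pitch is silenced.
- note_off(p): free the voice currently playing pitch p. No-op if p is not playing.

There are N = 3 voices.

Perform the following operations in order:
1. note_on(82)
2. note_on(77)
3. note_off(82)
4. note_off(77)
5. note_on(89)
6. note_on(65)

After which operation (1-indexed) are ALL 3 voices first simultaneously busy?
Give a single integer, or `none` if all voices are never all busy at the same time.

Answer: none

Derivation:
Op 1: note_on(82): voice 0 is free -> assigned | voices=[82 - -]
Op 2: note_on(77): voice 1 is free -> assigned | voices=[82 77 -]
Op 3: note_off(82): free voice 0 | voices=[- 77 -]
Op 4: note_off(77): free voice 1 | voices=[- - -]
Op 5: note_on(89): voice 0 is free -> assigned | voices=[89 - -]
Op 6: note_on(65): voice 1 is free -> assigned | voices=[89 65 -]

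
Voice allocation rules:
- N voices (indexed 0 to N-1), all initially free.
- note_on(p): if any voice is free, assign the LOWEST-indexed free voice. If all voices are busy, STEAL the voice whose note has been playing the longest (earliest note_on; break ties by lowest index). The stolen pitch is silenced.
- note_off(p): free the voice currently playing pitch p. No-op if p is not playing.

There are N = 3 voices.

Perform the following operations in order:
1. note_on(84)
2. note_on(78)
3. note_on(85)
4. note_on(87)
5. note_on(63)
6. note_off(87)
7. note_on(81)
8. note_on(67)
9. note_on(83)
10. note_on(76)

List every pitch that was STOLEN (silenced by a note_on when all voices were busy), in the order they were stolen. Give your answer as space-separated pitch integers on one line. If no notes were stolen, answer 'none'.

Op 1: note_on(84): voice 0 is free -> assigned | voices=[84 - -]
Op 2: note_on(78): voice 1 is free -> assigned | voices=[84 78 -]
Op 3: note_on(85): voice 2 is free -> assigned | voices=[84 78 85]
Op 4: note_on(87): all voices busy, STEAL voice 0 (pitch 84, oldest) -> assign | voices=[87 78 85]
Op 5: note_on(63): all voices busy, STEAL voice 1 (pitch 78, oldest) -> assign | voices=[87 63 85]
Op 6: note_off(87): free voice 0 | voices=[- 63 85]
Op 7: note_on(81): voice 0 is free -> assigned | voices=[81 63 85]
Op 8: note_on(67): all voices busy, STEAL voice 2 (pitch 85, oldest) -> assign | voices=[81 63 67]
Op 9: note_on(83): all voices busy, STEAL voice 1 (pitch 63, oldest) -> assign | voices=[81 83 67]
Op 10: note_on(76): all voices busy, STEAL voice 0 (pitch 81, oldest) -> assign | voices=[76 83 67]

Answer: 84 78 85 63 81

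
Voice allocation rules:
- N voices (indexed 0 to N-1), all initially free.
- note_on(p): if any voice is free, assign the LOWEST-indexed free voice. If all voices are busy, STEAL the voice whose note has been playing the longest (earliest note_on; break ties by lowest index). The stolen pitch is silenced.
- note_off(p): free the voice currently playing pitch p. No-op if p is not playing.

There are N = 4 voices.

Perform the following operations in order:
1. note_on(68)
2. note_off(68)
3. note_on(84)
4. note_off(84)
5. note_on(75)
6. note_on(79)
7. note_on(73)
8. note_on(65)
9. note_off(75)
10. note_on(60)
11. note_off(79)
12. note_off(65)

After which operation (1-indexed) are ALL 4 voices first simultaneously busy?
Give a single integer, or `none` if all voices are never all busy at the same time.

Op 1: note_on(68): voice 0 is free -> assigned | voices=[68 - - -]
Op 2: note_off(68): free voice 0 | voices=[- - - -]
Op 3: note_on(84): voice 0 is free -> assigned | voices=[84 - - -]
Op 4: note_off(84): free voice 0 | voices=[- - - -]
Op 5: note_on(75): voice 0 is free -> assigned | voices=[75 - - -]
Op 6: note_on(79): voice 1 is free -> assigned | voices=[75 79 - -]
Op 7: note_on(73): voice 2 is free -> assigned | voices=[75 79 73 -]
Op 8: note_on(65): voice 3 is free -> assigned | voices=[75 79 73 65]
Op 9: note_off(75): free voice 0 | voices=[- 79 73 65]
Op 10: note_on(60): voice 0 is free -> assigned | voices=[60 79 73 65]
Op 11: note_off(79): free voice 1 | voices=[60 - 73 65]
Op 12: note_off(65): free voice 3 | voices=[60 - 73 -]

Answer: 8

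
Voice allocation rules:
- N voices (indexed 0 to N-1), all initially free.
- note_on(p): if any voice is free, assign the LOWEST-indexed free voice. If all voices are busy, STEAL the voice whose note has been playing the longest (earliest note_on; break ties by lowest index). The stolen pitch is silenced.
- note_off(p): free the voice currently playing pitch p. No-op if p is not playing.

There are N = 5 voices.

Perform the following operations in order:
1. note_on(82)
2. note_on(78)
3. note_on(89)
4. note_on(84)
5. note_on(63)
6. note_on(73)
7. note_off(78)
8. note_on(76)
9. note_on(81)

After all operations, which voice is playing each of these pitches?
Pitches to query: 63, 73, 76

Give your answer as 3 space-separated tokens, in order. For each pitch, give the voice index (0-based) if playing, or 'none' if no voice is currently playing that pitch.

Answer: 4 0 1

Derivation:
Op 1: note_on(82): voice 0 is free -> assigned | voices=[82 - - - -]
Op 2: note_on(78): voice 1 is free -> assigned | voices=[82 78 - - -]
Op 3: note_on(89): voice 2 is free -> assigned | voices=[82 78 89 - -]
Op 4: note_on(84): voice 3 is free -> assigned | voices=[82 78 89 84 -]
Op 5: note_on(63): voice 4 is free -> assigned | voices=[82 78 89 84 63]
Op 6: note_on(73): all voices busy, STEAL voice 0 (pitch 82, oldest) -> assign | voices=[73 78 89 84 63]
Op 7: note_off(78): free voice 1 | voices=[73 - 89 84 63]
Op 8: note_on(76): voice 1 is free -> assigned | voices=[73 76 89 84 63]
Op 9: note_on(81): all voices busy, STEAL voice 2 (pitch 89, oldest) -> assign | voices=[73 76 81 84 63]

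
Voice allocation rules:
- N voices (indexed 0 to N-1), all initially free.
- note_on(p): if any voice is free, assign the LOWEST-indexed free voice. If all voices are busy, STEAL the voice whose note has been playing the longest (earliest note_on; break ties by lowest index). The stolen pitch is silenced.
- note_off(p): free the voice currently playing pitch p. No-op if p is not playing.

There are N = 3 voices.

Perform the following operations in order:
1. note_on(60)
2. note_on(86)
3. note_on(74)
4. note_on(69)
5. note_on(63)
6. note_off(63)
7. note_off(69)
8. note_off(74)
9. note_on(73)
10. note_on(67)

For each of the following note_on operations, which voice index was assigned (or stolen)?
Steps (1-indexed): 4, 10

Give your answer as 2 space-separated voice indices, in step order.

Op 1: note_on(60): voice 0 is free -> assigned | voices=[60 - -]
Op 2: note_on(86): voice 1 is free -> assigned | voices=[60 86 -]
Op 3: note_on(74): voice 2 is free -> assigned | voices=[60 86 74]
Op 4: note_on(69): all voices busy, STEAL voice 0 (pitch 60, oldest) -> assign | voices=[69 86 74]
Op 5: note_on(63): all voices busy, STEAL voice 1 (pitch 86, oldest) -> assign | voices=[69 63 74]
Op 6: note_off(63): free voice 1 | voices=[69 - 74]
Op 7: note_off(69): free voice 0 | voices=[- - 74]
Op 8: note_off(74): free voice 2 | voices=[- - -]
Op 9: note_on(73): voice 0 is free -> assigned | voices=[73 - -]
Op 10: note_on(67): voice 1 is free -> assigned | voices=[73 67 -]

Answer: 0 1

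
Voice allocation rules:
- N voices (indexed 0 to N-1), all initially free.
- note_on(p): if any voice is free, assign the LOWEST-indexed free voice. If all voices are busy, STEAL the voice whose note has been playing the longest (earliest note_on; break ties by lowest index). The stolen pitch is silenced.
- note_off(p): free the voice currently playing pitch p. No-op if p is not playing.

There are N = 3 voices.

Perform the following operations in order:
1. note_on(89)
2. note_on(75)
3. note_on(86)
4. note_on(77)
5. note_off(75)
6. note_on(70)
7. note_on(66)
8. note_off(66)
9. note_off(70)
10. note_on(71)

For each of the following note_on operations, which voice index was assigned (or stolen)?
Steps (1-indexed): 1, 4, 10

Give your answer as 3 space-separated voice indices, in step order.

Answer: 0 0 1

Derivation:
Op 1: note_on(89): voice 0 is free -> assigned | voices=[89 - -]
Op 2: note_on(75): voice 1 is free -> assigned | voices=[89 75 -]
Op 3: note_on(86): voice 2 is free -> assigned | voices=[89 75 86]
Op 4: note_on(77): all voices busy, STEAL voice 0 (pitch 89, oldest) -> assign | voices=[77 75 86]
Op 5: note_off(75): free voice 1 | voices=[77 - 86]
Op 6: note_on(70): voice 1 is free -> assigned | voices=[77 70 86]
Op 7: note_on(66): all voices busy, STEAL voice 2 (pitch 86, oldest) -> assign | voices=[77 70 66]
Op 8: note_off(66): free voice 2 | voices=[77 70 -]
Op 9: note_off(70): free voice 1 | voices=[77 - -]
Op 10: note_on(71): voice 1 is free -> assigned | voices=[77 71 -]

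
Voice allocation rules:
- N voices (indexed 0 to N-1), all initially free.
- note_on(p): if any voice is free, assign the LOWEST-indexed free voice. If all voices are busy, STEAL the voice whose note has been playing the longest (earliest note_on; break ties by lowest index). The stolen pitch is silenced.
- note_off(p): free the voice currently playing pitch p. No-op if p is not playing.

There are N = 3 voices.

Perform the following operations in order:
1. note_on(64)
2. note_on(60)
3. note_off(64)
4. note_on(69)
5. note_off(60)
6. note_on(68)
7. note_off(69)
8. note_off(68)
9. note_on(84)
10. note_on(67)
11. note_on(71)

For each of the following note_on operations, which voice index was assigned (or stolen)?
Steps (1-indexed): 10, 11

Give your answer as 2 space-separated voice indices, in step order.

Answer: 1 2

Derivation:
Op 1: note_on(64): voice 0 is free -> assigned | voices=[64 - -]
Op 2: note_on(60): voice 1 is free -> assigned | voices=[64 60 -]
Op 3: note_off(64): free voice 0 | voices=[- 60 -]
Op 4: note_on(69): voice 0 is free -> assigned | voices=[69 60 -]
Op 5: note_off(60): free voice 1 | voices=[69 - -]
Op 6: note_on(68): voice 1 is free -> assigned | voices=[69 68 -]
Op 7: note_off(69): free voice 0 | voices=[- 68 -]
Op 8: note_off(68): free voice 1 | voices=[- - -]
Op 9: note_on(84): voice 0 is free -> assigned | voices=[84 - -]
Op 10: note_on(67): voice 1 is free -> assigned | voices=[84 67 -]
Op 11: note_on(71): voice 2 is free -> assigned | voices=[84 67 71]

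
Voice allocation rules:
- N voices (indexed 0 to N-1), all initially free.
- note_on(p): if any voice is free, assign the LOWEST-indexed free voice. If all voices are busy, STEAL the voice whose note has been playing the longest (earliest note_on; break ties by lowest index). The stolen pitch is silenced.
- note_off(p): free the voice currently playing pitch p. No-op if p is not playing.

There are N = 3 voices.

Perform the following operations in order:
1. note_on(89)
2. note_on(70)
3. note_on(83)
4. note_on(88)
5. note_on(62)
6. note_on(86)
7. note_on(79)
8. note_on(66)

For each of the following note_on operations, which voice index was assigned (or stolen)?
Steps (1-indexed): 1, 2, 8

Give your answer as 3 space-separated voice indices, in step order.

Answer: 0 1 1

Derivation:
Op 1: note_on(89): voice 0 is free -> assigned | voices=[89 - -]
Op 2: note_on(70): voice 1 is free -> assigned | voices=[89 70 -]
Op 3: note_on(83): voice 2 is free -> assigned | voices=[89 70 83]
Op 4: note_on(88): all voices busy, STEAL voice 0 (pitch 89, oldest) -> assign | voices=[88 70 83]
Op 5: note_on(62): all voices busy, STEAL voice 1 (pitch 70, oldest) -> assign | voices=[88 62 83]
Op 6: note_on(86): all voices busy, STEAL voice 2 (pitch 83, oldest) -> assign | voices=[88 62 86]
Op 7: note_on(79): all voices busy, STEAL voice 0 (pitch 88, oldest) -> assign | voices=[79 62 86]
Op 8: note_on(66): all voices busy, STEAL voice 1 (pitch 62, oldest) -> assign | voices=[79 66 86]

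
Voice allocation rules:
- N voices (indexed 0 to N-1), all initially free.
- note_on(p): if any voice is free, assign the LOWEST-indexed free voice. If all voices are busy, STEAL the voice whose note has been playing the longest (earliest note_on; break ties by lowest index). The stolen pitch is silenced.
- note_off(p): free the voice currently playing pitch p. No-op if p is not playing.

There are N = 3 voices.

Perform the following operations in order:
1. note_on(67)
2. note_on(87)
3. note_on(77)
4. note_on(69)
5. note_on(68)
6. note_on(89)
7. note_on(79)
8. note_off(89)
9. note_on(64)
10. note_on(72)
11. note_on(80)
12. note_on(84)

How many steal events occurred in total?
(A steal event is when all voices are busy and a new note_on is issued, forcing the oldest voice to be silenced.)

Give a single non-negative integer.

Answer: 7

Derivation:
Op 1: note_on(67): voice 0 is free -> assigned | voices=[67 - -]
Op 2: note_on(87): voice 1 is free -> assigned | voices=[67 87 -]
Op 3: note_on(77): voice 2 is free -> assigned | voices=[67 87 77]
Op 4: note_on(69): all voices busy, STEAL voice 0 (pitch 67, oldest) -> assign | voices=[69 87 77]
Op 5: note_on(68): all voices busy, STEAL voice 1 (pitch 87, oldest) -> assign | voices=[69 68 77]
Op 6: note_on(89): all voices busy, STEAL voice 2 (pitch 77, oldest) -> assign | voices=[69 68 89]
Op 7: note_on(79): all voices busy, STEAL voice 0 (pitch 69, oldest) -> assign | voices=[79 68 89]
Op 8: note_off(89): free voice 2 | voices=[79 68 -]
Op 9: note_on(64): voice 2 is free -> assigned | voices=[79 68 64]
Op 10: note_on(72): all voices busy, STEAL voice 1 (pitch 68, oldest) -> assign | voices=[79 72 64]
Op 11: note_on(80): all voices busy, STEAL voice 0 (pitch 79, oldest) -> assign | voices=[80 72 64]
Op 12: note_on(84): all voices busy, STEAL voice 2 (pitch 64, oldest) -> assign | voices=[80 72 84]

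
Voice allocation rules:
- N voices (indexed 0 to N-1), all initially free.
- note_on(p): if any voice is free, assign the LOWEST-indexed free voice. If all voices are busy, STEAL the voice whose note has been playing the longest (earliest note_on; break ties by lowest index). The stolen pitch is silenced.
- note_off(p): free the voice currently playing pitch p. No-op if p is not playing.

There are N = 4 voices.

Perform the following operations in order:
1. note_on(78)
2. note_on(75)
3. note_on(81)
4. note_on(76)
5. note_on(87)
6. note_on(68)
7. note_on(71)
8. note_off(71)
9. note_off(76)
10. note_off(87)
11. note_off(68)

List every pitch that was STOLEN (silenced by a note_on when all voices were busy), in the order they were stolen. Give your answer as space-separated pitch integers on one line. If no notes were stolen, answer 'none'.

Op 1: note_on(78): voice 0 is free -> assigned | voices=[78 - - -]
Op 2: note_on(75): voice 1 is free -> assigned | voices=[78 75 - -]
Op 3: note_on(81): voice 2 is free -> assigned | voices=[78 75 81 -]
Op 4: note_on(76): voice 3 is free -> assigned | voices=[78 75 81 76]
Op 5: note_on(87): all voices busy, STEAL voice 0 (pitch 78, oldest) -> assign | voices=[87 75 81 76]
Op 6: note_on(68): all voices busy, STEAL voice 1 (pitch 75, oldest) -> assign | voices=[87 68 81 76]
Op 7: note_on(71): all voices busy, STEAL voice 2 (pitch 81, oldest) -> assign | voices=[87 68 71 76]
Op 8: note_off(71): free voice 2 | voices=[87 68 - 76]
Op 9: note_off(76): free voice 3 | voices=[87 68 - -]
Op 10: note_off(87): free voice 0 | voices=[- 68 - -]
Op 11: note_off(68): free voice 1 | voices=[- - - -]

Answer: 78 75 81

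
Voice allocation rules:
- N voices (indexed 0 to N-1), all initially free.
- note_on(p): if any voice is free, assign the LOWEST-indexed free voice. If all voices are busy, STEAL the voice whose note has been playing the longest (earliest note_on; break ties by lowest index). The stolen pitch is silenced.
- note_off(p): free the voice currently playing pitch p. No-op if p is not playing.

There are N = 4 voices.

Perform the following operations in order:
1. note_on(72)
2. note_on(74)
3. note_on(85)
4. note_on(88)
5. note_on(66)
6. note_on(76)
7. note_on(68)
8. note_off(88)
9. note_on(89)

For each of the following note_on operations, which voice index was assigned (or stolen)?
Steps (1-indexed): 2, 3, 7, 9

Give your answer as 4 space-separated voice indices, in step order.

Op 1: note_on(72): voice 0 is free -> assigned | voices=[72 - - -]
Op 2: note_on(74): voice 1 is free -> assigned | voices=[72 74 - -]
Op 3: note_on(85): voice 2 is free -> assigned | voices=[72 74 85 -]
Op 4: note_on(88): voice 3 is free -> assigned | voices=[72 74 85 88]
Op 5: note_on(66): all voices busy, STEAL voice 0 (pitch 72, oldest) -> assign | voices=[66 74 85 88]
Op 6: note_on(76): all voices busy, STEAL voice 1 (pitch 74, oldest) -> assign | voices=[66 76 85 88]
Op 7: note_on(68): all voices busy, STEAL voice 2 (pitch 85, oldest) -> assign | voices=[66 76 68 88]
Op 8: note_off(88): free voice 3 | voices=[66 76 68 -]
Op 9: note_on(89): voice 3 is free -> assigned | voices=[66 76 68 89]

Answer: 1 2 2 3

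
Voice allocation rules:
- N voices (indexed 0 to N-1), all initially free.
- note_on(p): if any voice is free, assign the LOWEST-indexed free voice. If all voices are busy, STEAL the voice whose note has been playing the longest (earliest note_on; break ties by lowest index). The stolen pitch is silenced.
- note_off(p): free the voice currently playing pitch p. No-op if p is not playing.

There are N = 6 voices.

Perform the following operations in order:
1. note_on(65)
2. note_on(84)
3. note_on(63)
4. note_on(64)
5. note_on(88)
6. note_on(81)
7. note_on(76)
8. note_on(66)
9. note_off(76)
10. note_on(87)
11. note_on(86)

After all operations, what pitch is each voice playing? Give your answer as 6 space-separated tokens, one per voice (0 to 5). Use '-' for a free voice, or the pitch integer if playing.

Op 1: note_on(65): voice 0 is free -> assigned | voices=[65 - - - - -]
Op 2: note_on(84): voice 1 is free -> assigned | voices=[65 84 - - - -]
Op 3: note_on(63): voice 2 is free -> assigned | voices=[65 84 63 - - -]
Op 4: note_on(64): voice 3 is free -> assigned | voices=[65 84 63 64 - -]
Op 5: note_on(88): voice 4 is free -> assigned | voices=[65 84 63 64 88 -]
Op 6: note_on(81): voice 5 is free -> assigned | voices=[65 84 63 64 88 81]
Op 7: note_on(76): all voices busy, STEAL voice 0 (pitch 65, oldest) -> assign | voices=[76 84 63 64 88 81]
Op 8: note_on(66): all voices busy, STEAL voice 1 (pitch 84, oldest) -> assign | voices=[76 66 63 64 88 81]
Op 9: note_off(76): free voice 0 | voices=[- 66 63 64 88 81]
Op 10: note_on(87): voice 0 is free -> assigned | voices=[87 66 63 64 88 81]
Op 11: note_on(86): all voices busy, STEAL voice 2 (pitch 63, oldest) -> assign | voices=[87 66 86 64 88 81]

Answer: 87 66 86 64 88 81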